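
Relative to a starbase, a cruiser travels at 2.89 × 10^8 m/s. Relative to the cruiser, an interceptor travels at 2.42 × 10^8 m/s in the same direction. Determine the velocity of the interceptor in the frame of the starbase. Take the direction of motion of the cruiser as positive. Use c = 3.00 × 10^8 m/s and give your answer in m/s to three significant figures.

2.99 × 10^8 m/s

In units of c (dividing by 3.00 × 10^8 m/s): v = 0.963, u' = 0.807.
u = (u' + v)/(1 + u'v/c²):
u = (0.807 + 0.963) / (1 + 0.807·0.963) = 1.7700/1.7771 = 0.9960
(Galilean addition would give +1.770c, exceeding c.)
Converting back: u = 0.9960 × 3.00 × 10^8 m/s.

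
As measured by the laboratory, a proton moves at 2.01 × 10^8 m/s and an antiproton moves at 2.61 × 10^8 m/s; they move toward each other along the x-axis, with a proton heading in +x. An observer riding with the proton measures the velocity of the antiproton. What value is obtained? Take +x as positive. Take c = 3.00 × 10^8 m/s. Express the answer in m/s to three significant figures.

β_A = 0.670, β_B = -0.870 (dividing each by c = 3.00 × 10^8 m/s).
Transform to A's frame with the inverse velocity-addition law: u' = (u − v)/(1 − uv/c²), taking u = β_B and v = β_A.
u' = (-0.870 − 0.670) / (1 − (0.670)(-0.870)) = -1.5400/1.5829 = -0.9729.
u' = -0.9729 × 3.00 × 10^8 m/s.

-2.92 × 10^8 m/s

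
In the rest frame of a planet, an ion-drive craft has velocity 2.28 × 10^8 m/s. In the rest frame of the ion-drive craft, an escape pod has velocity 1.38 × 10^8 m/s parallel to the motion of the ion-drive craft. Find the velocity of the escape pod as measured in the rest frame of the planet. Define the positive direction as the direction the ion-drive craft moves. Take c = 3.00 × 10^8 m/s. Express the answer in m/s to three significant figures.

In units of c (dividing by 3.00 × 10^8 m/s): v = 0.760, u' = 0.460.
u = (u' + v)/(1 + u'v/c²):
u = (0.460 + 0.760) / (1 + 0.460·0.760) = 1.2200/1.3496 = 0.9040
Converting back: u = 0.9040 × 3.00 × 10^8 m/s.

2.71 × 10^8 m/s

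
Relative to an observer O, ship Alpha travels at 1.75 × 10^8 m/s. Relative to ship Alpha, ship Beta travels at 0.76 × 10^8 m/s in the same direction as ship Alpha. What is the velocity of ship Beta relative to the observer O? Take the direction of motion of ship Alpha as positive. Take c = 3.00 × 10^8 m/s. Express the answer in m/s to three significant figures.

2.19 × 10^8 m/s

In units of c (dividing by 3.00 × 10^8 m/s): v = 0.583, u' = 0.253.
u = (u' + v)/(1 + u'v/c²):
u = (0.253 + 0.583) / (1 + 0.253·0.583) = 0.8367/1.1478 = 0.7289
(Galilean addition would give +0.837c.)
Converting back: u = 0.7289 × 3.00 × 10^8 m/s.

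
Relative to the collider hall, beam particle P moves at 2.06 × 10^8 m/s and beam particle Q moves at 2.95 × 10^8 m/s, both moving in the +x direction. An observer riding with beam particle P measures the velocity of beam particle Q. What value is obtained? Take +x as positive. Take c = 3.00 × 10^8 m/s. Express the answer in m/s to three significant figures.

β_A = 0.687, β_B = 0.983 (dividing each by c = 3.00 × 10^8 m/s).
Transform to A's frame with the inverse velocity-addition law: u' = (u − v)/(1 − uv/c²), taking u = β_B and v = β_A.
u' = (0.983 − 0.687) / (1 − (0.687)(0.983)) = 0.2967/0.3248 = 0.9134.
u' = 0.9134 × 3.00 × 10^8 m/s.

+2.74 × 10^8 m/s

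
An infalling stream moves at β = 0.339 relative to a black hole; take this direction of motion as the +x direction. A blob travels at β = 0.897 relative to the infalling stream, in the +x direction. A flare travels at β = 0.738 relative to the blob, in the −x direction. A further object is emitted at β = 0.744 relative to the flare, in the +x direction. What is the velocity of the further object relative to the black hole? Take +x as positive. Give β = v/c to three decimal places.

Apply u = (u' + v)/(1 + u'v/c²) successively, working outward toward the black hole.
Start: velocity of the infalling stream relative to the black hole = 0.3390c.
Compose with the blob (u' = 0.897 in the infalling stream frame): u_1 = (0.897 + 0.339) / (1 + 0.897·0.339) = 1.2360/1.3041 = 0.9478.
Compose with the flare (u' = -0.738 in the blob frame): u_2 = (-0.738 + 0.948) / (1 + (-0.738)·0.948) = 0.2098/0.3005 = 0.6981.
Compose with the further object (u' = 0.744 in the flare frame): u_3 = (0.744 + 0.698) / (1 + 0.744·0.698) = 1.4421/1.5194 = 0.9491.

β = +0.949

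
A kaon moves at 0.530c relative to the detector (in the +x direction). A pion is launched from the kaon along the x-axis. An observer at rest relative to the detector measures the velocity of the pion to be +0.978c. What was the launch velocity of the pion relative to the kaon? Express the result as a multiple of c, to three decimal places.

Invert the composition law: u' = (u − v)/(1 − uv/c²).
u' = (0.978 − 0.530) / (1 − (0.978)(0.530)) = 0.4480/0.4817 = 0.9301.

+0.930c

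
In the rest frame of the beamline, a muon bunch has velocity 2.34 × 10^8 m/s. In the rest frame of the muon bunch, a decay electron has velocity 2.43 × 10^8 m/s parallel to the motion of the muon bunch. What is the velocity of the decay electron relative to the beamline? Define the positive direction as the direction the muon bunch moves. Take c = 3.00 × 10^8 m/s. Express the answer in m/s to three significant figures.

In units of c (dividing by 3.00 × 10^8 m/s): v = 0.780, u' = 0.810.
u = (u' + v)/(1 + u'v/c²):
u = (0.810 + 0.780) / (1 + 0.810·0.780) = 1.5900/1.6318 = 0.9744
Converting back: u = 0.9744 × 3.00 × 10^8 m/s.

2.92 × 10^8 m/s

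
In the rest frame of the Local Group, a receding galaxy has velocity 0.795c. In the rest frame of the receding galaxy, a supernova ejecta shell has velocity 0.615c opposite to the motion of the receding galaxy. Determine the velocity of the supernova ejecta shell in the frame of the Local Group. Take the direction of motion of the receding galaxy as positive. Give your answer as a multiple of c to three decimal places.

+0.352c

With v = 0.795 and u' = -0.615 (in units of c),
u = (u' + v)/(1 + u'v/c²):
u = (-0.615 + 0.795) / (1 + (-0.615)·0.795) = 0.1800/0.5111 = 0.3522
(Galilean addition would give +0.180c.)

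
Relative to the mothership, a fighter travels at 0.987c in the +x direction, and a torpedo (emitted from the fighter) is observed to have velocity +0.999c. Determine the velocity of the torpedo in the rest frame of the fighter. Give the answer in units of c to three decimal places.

Invert the composition law: u' = (u − v)/(1 − uv/c²).
u' = (0.999 − 0.987) / (1 − (0.999)(0.987)) = 0.0120/0.0140 = 0.8579.

+0.858c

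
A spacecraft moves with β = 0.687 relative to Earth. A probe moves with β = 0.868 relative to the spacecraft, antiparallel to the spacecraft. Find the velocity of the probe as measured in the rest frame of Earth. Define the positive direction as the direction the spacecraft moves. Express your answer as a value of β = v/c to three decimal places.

With v = 0.687 and u' = -0.868 (in units of c),
u = (u' + v)/(1 + u'v/c²):
u = (-0.868 + 0.687) / (1 + (-0.868)·0.687) = -0.1810/0.4037 = -0.4484

β = -0.448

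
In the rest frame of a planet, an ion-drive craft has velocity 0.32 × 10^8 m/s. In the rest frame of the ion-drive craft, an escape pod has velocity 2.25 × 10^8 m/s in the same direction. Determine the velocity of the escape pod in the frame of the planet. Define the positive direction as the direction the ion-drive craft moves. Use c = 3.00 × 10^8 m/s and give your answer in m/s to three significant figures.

2.38 × 10^8 m/s

In units of c (dividing by 3.00 × 10^8 m/s): v = 0.107, u' = 0.750.
u = (u' + v)/(1 + u'v/c²):
u = (0.750 + 0.107) / (1 + 0.750·0.107) = 0.8567/1.0800 = 0.7932
Converting back: u = 0.7932 × 3.00 × 10^8 m/s.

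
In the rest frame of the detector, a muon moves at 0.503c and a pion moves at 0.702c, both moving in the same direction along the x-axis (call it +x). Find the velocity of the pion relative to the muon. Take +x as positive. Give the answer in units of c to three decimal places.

β_A = 0.503, β_B = 0.702.
Transform to A's frame with the inverse velocity-addition law: u' = (u − v)/(1 − uv/c²), taking u = β_B and v = β_A.
u' = (0.702 − 0.503) / (1 − (0.503)(0.702)) = 0.1990/0.6469 = 0.3076.

+0.308c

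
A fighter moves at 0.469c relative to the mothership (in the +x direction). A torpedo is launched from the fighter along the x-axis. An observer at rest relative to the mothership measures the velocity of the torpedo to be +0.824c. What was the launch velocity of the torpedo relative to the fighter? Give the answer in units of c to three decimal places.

Invert the composition law: u' = (u − v)/(1 − uv/c²).
u' = (0.824 − 0.469) / (1 − (0.824)(0.469)) = 0.3550/0.6135 = 0.5786.

+0.579c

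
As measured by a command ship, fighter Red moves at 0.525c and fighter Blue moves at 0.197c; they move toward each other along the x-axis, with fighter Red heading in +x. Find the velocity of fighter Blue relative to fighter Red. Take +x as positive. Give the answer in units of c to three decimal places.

-0.654c

β_A = 0.525, β_B = -0.197.
Transform to A's frame with the inverse velocity-addition law: u' = (u − v)/(1 − uv/c²), taking u = β_B and v = β_A.
u' = (-0.197 − 0.525) / (1 − (0.525)(-0.197)) = -0.7220/1.1034 = -0.6543.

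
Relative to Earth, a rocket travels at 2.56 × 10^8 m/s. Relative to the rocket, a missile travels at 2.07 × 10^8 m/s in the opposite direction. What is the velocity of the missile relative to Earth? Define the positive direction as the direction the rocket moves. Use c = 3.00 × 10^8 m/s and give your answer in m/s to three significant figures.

+1.19 × 10^8 m/s

In units of c (dividing by 3.00 × 10^8 m/s): v = 0.853, u' = -0.690.
u = (u' + v)/(1 + u'v/c²):
u = (-0.690 + 0.853) / (1 + (-0.690)·0.853) = 0.1633/0.4112 = 0.3972
Converting back: u = 0.3972 × 3.00 × 10^8 m/s.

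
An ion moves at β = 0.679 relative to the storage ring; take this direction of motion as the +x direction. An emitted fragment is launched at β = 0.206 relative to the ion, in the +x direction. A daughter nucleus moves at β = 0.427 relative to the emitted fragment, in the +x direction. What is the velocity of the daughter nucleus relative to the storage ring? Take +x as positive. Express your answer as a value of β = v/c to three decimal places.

Apply u = (u' + v)/(1 + u'v/c²) successively, working outward toward the storage ring.
Start: velocity of the ion relative to the storage ring = 0.6790c.
Compose with the emitted fragment (u' = 0.206 in the ion frame): u_1 = (0.206 + 0.679) / (1 + 0.206·0.679) = 0.8850/1.1399 = 0.7764.
Compose with the daughter nucleus (u' = 0.427 in the emitted fragment frame): u_2 = (0.427 + 0.776) / (1 + 0.427·0.776) = 1.2034/1.3315 = 0.9038.

β = 0.904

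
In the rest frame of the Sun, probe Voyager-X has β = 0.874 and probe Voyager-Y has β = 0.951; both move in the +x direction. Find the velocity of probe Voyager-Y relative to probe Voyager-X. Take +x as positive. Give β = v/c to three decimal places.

β = +0.456

β_A = 0.874, β_B = 0.951.
Transform to A's frame with the inverse velocity-addition law: u' = (u − v)/(1 − uv/c²), taking u = β_B and v = β_A.
u' = (0.951 − 0.874) / (1 − (0.874)(0.951)) = 0.0770/0.1688 = 0.4561.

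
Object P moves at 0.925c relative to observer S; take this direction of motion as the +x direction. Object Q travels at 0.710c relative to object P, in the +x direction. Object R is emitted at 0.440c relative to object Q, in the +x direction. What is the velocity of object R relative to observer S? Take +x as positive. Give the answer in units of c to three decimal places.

Apply u = (u' + v)/(1 + u'v/c²) successively, working outward toward observer S.
Start: velocity of object P relative to observer S = 0.9250c.
Compose with object Q (u' = 0.710 in object P frame): u_1 = (0.710 + 0.925) / (1 + 0.710·0.925) = 1.6350/1.6567 = 0.9869.
Compose with object R (u' = 0.440 in object Q frame): u_2 = (0.440 + 0.987) / (1 + 0.440·0.987) = 1.4269/1.4342 = 0.9949.

0.995c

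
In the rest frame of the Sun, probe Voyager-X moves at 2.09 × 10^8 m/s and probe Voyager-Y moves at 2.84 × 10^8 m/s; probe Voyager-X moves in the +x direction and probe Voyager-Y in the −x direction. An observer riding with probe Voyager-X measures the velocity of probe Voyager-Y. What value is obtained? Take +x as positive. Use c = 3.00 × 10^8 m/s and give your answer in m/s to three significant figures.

-2.97 × 10^8 m/s

β_A = 0.697, β_B = -0.947 (dividing each by c = 3.00 × 10^8 m/s).
Transform to A's frame with the inverse velocity-addition law: u' = (u − v)/(1 − uv/c²), taking u = β_B and v = β_A.
u' = (-0.947 − 0.697) / (1 − (0.697)(-0.947)) = -1.6433/1.6595 = -0.9903.
u' = -0.9903 × 3.00 × 10^8 m/s.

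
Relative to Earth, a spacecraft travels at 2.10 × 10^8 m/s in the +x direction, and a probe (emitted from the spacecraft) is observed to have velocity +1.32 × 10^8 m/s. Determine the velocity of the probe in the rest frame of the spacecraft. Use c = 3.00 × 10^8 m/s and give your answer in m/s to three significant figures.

v = 0.700c, u = 0.440c.
Invert the composition law: u' = (u − v)/(1 − uv/c²).
u' = (0.440 − 0.700) / (1 − (0.440)(0.700)) = -0.2600/0.6920 = -0.3757.
u' = -0.3757 × 3.00 × 10^8 m/s.

-1.13 × 10^8 m/s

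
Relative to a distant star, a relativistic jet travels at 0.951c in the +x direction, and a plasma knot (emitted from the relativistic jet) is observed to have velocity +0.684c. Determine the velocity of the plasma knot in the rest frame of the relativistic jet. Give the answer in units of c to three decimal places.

-0.764c

Invert the composition law: u' = (u − v)/(1 − uv/c²).
u' = (0.684 − 0.951) / (1 − (0.684)(0.951)) = -0.2670/0.3495 = -0.7639.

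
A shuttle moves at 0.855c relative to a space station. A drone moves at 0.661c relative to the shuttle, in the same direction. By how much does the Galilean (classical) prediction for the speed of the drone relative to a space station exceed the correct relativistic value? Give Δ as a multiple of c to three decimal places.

Galilean: u_cl = 0.661 + 0.855 = 1.5160.
Relativistic: u_rel = (0.661 + 0.855) / (1 + 0.661·0.855) = 1.5160/1.5652 = 0.9686.
Δ = 1.5160 − 0.9686 = 0.5474.
(The classical prediction exceeds c; the relativistic result does not.)

Δ = 0.547c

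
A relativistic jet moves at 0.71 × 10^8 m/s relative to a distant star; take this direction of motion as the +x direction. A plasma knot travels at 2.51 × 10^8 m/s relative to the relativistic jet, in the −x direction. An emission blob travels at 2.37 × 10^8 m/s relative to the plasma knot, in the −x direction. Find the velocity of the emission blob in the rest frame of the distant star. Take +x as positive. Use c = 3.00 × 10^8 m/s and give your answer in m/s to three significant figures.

-2.90 × 10^8 m/s

Apply u = (u' + v)/(1 + u'v/c²) successively, working outward toward the distant star.
(Dividing each given speed by c = 3.00 × 10^8 m/s to work in units of c.)
Start: velocity of the relativistic jet relative to the distant star = 0.2367c.
Compose with the plasma knot (u' = -0.837 in the relativistic jet frame): u_1 = (-0.837 + 0.237) / (1 + (-0.837)·0.237) = -0.6000/0.8020 = -0.7481.
Compose with the emission blob (u' = -0.790 in the plasma knot frame): u_2 = (-0.790 + (-0.748)) / (1 + (-0.790)·(-0.748)) = -1.5381/1.5910 = -0.9668.
So u = -0.9668 × 3.00 × 10^8 m/s.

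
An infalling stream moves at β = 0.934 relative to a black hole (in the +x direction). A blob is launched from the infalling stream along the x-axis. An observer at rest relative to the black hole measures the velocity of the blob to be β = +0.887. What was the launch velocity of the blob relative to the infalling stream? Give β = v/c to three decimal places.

Invert the composition law: u' = (u − v)/(1 − uv/c²).
u' = (0.887 − 0.934) / (1 − (0.887)(0.934)) = -0.0470/0.1715 = -0.2740.

β = -0.274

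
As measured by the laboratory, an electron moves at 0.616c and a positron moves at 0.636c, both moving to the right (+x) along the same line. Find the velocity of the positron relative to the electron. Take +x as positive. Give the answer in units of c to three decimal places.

β_A = 0.616, β_B = 0.636.
Transform to A's frame with the inverse velocity-addition law: u' = (u − v)/(1 − uv/c²), taking u = β_B and v = β_A.
u' = (0.636 − 0.616) / (1 − (0.616)(0.636)) = 0.0200/0.6082 = 0.0329.

+0.033c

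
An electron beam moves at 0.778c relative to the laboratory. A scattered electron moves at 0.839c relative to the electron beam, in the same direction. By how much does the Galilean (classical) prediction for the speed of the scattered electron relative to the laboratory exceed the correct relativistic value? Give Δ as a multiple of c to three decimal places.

Galilean: u_cl = 0.839 + 0.778 = 1.6170.
Relativistic: u_rel = (0.839 + 0.778) / (1 + 0.839·0.778) = 1.6170/1.6527 = 0.9784.
Δ = 1.6170 − 0.9784 = 0.6386.
(The classical prediction exceeds c; the relativistic result does not.)

Δ = 0.639c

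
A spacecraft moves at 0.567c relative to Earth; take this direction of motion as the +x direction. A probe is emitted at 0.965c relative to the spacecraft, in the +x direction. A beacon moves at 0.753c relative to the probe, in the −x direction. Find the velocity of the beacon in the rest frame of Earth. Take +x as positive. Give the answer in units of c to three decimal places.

Apply u = (u' + v)/(1 + u'v/c²) successively, working outward toward Earth.
Start: velocity of the spacecraft relative to Earth = 0.5670c.
Compose with the probe (u' = 0.965 in the spacecraft frame): u_1 = (0.965 + 0.567) / (1 + 0.965·0.567) = 1.5320/1.5472 = 0.9902.
Compose with the beacon (u' = -0.753 in the probe frame): u_2 = (-0.753 + 0.990) / (1 + (-0.753)·0.990) = 0.2372/0.2544 = 0.9325.

+0.932c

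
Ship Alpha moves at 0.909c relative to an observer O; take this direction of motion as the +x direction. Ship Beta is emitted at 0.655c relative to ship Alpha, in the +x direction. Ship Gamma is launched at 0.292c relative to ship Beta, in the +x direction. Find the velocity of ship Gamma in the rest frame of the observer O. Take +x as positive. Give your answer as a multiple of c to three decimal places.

0.989c

Apply u = (u' + v)/(1 + u'v/c²) successively, working outward toward the observer O.
Start: velocity of ship Alpha relative to the observer O = 0.9090c.
Compose with ship Beta (u' = 0.655 in ship Alpha frame): u_1 = (0.655 + 0.909) / (1 + 0.655·0.909) = 1.5640/1.5954 = 0.9803.
Compose with ship Gamma (u' = 0.292 in ship Beta frame): u_2 = (0.292 + 0.980) / (1 + 0.292·0.980) = 1.2723/1.2863 = 0.9892.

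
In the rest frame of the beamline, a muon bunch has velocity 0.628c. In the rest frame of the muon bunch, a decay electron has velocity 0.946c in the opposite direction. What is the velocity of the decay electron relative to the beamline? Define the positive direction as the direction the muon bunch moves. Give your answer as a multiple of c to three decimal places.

With v = 0.628 and u' = -0.946 (in units of c),
u = (u' + v)/(1 + u'v/c²):
u = (-0.946 + 0.628) / (1 + (-0.946)·0.628) = -0.3180/0.4059 = -0.7834

-0.783c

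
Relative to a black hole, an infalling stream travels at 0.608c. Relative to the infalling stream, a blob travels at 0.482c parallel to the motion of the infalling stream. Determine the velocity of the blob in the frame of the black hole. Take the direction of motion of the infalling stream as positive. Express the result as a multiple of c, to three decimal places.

With v = 0.608 and u' = 0.482 (in units of c),
u = (u' + v)/(1 + u'v/c²):
u = (0.482 + 0.608) / (1 + 0.482·0.608) = 1.0900/1.2931 = 0.8430

0.843c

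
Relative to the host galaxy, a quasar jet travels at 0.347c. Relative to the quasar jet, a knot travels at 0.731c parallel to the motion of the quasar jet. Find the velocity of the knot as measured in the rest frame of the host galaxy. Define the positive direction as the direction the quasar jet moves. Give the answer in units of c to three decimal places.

0.860c

With v = 0.347 and u' = 0.731 (in units of c),
u = (u' + v)/(1 + u'v/c²):
u = (0.731 + 0.347) / (1 + 0.731·0.347) = 1.0780/1.2537 = 0.8599
(Galilean addition would give +1.078c, exceeding c.)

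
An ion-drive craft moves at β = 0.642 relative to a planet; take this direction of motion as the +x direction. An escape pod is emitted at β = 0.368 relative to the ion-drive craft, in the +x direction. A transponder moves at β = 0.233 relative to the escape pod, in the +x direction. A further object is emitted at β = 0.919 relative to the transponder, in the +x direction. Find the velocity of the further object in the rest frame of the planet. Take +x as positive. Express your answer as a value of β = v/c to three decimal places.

β = 0.995

Apply u = (u' + v)/(1 + u'v/c²) successively, working outward toward the planet.
Start: velocity of the ion-drive craft relative to the planet = 0.6420c.
Compose with the escape pod (u' = 0.368 in the ion-drive craft frame): u_1 = (0.368 + 0.642) / (1 + 0.368·0.642) = 1.0100/1.2363 = 0.8170.
Compose with the transponder (u' = 0.233 in the escape pod frame): u_2 = (0.233 + 0.817) / (1 + 0.233·0.817) = 1.0500/1.1904 = 0.8821.
Compose with the further object (u' = 0.919 in the transponder frame): u_3 = (0.919 + 0.882) / (1 + 0.919·0.882) = 1.8011/1.8106 = 0.9947.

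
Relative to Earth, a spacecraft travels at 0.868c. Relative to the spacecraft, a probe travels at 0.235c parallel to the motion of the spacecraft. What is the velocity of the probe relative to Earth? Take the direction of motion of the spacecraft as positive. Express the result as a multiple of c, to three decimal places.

With v = 0.868 and u' = 0.235 (in units of c),
u = (u' + v)/(1 + u'v/c²):
u = (0.235 + 0.868) / (1 + 0.235·0.868) = 1.1030/1.2040 = 0.9161
(Galilean addition would give +1.103c, exceeding c.)

0.916c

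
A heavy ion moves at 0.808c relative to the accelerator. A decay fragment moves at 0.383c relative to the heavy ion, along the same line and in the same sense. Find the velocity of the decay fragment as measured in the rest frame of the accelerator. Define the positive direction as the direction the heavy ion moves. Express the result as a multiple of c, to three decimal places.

With v = 0.808 and u' = 0.383 (in units of c),
u = (u' + v)/(1 + u'v/c²):
u = (0.383 + 0.808) / (1 + 0.383·0.808) = 1.1910/1.3095 = 0.9095

0.910c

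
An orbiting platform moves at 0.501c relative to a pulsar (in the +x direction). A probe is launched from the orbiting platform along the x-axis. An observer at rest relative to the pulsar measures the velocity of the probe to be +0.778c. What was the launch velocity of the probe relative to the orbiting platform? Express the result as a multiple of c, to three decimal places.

Invert the composition law: u' = (u − v)/(1 − uv/c²).
u' = (0.778 − 0.501) / (1 − (0.778)(0.501)) = 0.2770/0.6102 = 0.4539.

+0.454c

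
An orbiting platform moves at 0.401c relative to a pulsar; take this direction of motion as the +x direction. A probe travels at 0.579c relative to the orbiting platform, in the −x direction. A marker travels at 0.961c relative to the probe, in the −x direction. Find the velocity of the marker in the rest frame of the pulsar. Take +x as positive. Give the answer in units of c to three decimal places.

-0.975c

Apply u = (u' + v)/(1 + u'v/c²) successively, working outward toward the pulsar.
Start: velocity of the orbiting platform relative to the pulsar = 0.4010c.
Compose with the probe (u' = -0.579 in the orbiting platform frame): u_1 = (-0.579 + 0.401) / (1 + (-0.579)·0.401) = -0.1780/0.7678 = -0.2318.
Compose with the marker (u' = -0.961 in the probe frame): u_2 = (-0.961 + (-0.232)) / (1 + (-0.961)·(-0.232)) = -1.1928/1.2228 = -0.9755.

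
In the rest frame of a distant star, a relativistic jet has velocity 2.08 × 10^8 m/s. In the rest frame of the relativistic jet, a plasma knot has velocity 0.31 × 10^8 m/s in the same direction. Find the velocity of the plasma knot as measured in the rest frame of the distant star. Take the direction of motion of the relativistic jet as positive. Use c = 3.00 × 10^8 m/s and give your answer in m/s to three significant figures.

In units of c (dividing by 3.00 × 10^8 m/s): v = 0.693, u' = 0.103.
u = (u' + v)/(1 + u'v/c²):
u = (0.103 + 0.693) / (1 + 0.103·0.693) = 0.7967/1.0716 = 0.7434
Converting back: u = 0.7434 × 3.00 × 10^8 m/s.

2.23 × 10^8 m/s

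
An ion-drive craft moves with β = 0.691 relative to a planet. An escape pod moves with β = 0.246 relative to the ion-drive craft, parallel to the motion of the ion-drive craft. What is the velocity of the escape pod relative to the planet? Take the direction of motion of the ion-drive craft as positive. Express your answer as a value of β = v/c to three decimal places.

With v = 0.691 and u' = 0.246 (in units of c),
u = (u' + v)/(1 + u'v/c²):
u = (0.246 + 0.691) / (1 + 0.246·0.691) = 0.9370/1.1700 = 0.8009

β = 0.801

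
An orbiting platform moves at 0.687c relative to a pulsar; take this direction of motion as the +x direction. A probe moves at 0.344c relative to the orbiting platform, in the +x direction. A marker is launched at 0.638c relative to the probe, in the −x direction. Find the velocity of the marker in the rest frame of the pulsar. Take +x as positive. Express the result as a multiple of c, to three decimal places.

Apply u = (u' + v)/(1 + u'v/c²) successively, working outward toward the pulsar.
Start: velocity of the orbiting platform relative to the pulsar = 0.6870c.
Compose with the probe (u' = 0.344 in the orbiting platform frame): u_1 = (0.344 + 0.687) / (1 + 0.344·0.687) = 1.0310/1.2363 = 0.8339.
Compose with the marker (u' = -0.638 in the probe frame): u_2 = (-0.638 + 0.834) / (1 + (-0.638)·0.834) = 0.1959/0.4680 = 0.4187.

+0.419c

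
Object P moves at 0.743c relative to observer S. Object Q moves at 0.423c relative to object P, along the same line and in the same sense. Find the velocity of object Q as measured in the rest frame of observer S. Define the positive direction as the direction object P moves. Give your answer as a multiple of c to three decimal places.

With v = 0.743 and u' = 0.423 (in units of c),
u = (u' + v)/(1 + u'v/c²):
u = (0.423 + 0.743) / (1 + 0.423·0.743) = 1.1660/1.3143 = 0.8872

0.887c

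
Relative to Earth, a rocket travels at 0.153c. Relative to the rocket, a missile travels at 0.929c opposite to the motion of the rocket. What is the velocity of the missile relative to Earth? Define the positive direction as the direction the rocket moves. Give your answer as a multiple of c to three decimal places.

With v = 0.153 and u' = -0.929 (in units of c),
u = (u' + v)/(1 + u'v/c²):
u = (-0.929 + 0.153) / (1 + (-0.929)·0.153) = -0.7760/0.8579 = -0.9046

-0.905c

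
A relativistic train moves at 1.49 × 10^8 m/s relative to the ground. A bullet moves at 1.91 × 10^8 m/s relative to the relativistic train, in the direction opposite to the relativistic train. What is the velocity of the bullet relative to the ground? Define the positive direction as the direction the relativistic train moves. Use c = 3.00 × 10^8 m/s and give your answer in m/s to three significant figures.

-6.14 × 10^7 m/s

In units of c (dividing by 3.00 × 10^8 m/s): v = 0.497, u' = -0.637.
u = (u' + v)/(1 + u'v/c²):
u = (-0.637 + 0.497) / (1 + (-0.637)·0.497) = -0.1400/0.6838 = -0.2047
Converting back: u = -0.2047 × 3.00 × 10^8 m/s.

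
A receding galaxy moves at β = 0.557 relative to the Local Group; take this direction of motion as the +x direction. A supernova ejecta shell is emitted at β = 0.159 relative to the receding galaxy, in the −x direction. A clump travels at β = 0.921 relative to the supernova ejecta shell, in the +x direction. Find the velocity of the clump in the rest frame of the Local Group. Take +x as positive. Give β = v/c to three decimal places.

Apply u = (u' + v)/(1 + u'v/c²) successively, working outward toward the Local Group.
Start: velocity of the receding galaxy relative to the Local Group = 0.5570c.
Compose with the supernova ejecta shell (u' = -0.159 in the receding galaxy frame): u_1 = (-0.159 + 0.557) / (1 + (-0.159)·0.557) = 0.3980/0.9114 = 0.4367.
Compose with the clump (u' = 0.921 in the supernova ejecta shell frame): u_2 = (0.921 + 0.437) / (1 + 0.921·0.437) = 1.3577/1.4022 = 0.9683.

β = +0.968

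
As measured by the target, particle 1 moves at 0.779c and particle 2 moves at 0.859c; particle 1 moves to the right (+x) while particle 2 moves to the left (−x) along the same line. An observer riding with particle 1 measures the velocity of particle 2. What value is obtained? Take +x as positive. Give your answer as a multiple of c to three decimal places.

-0.981c

β_A = 0.779, β_B = -0.859.
Transform to A's frame with the inverse velocity-addition law: u' = (u − v)/(1 − uv/c²), taking u = β_B and v = β_A.
u' = (-0.859 − 0.779) / (1 − (0.779)(-0.859)) = -1.6380/1.6692 = -0.9813.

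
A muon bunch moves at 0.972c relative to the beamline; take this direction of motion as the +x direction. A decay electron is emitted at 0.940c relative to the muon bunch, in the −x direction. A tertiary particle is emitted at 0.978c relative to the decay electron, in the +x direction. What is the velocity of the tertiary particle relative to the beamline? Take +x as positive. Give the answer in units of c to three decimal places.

+0.990c

Apply u = (u' + v)/(1 + u'v/c²) successively, working outward toward the beamline.
Start: velocity of the muon bunch relative to the beamline = 0.9720c.
Compose with the decay electron (u' = -0.940 in the muon bunch frame): u_1 = (-0.940 + 0.972) / (1 + (-0.940)·0.972) = 0.0320/0.0863 = 0.3707.
Compose with the tertiary particle (u' = 0.978 in the decay electron frame): u_2 = (0.978 + 0.371) / (1 + 0.978·0.371) = 1.3487/1.3626 = 0.9898.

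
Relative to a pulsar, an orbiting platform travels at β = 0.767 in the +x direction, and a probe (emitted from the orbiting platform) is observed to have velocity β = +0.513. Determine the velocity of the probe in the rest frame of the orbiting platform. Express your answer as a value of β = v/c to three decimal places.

β = -0.419

Invert the composition law: u' = (u − v)/(1 − uv/c²).
u' = (0.513 − 0.767) / (1 − (0.513)(0.767)) = -0.2540/0.6065 = -0.4188.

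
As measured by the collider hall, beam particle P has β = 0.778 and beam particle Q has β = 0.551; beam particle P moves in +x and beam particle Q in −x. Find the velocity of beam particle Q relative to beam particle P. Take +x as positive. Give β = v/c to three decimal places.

β_A = 0.778, β_B = -0.551.
Transform to A's frame with the inverse velocity-addition law: u' = (u − v)/(1 − uv/c²), taking u = β_B and v = β_A.
u' = (-0.551 − 0.778) / (1 − (0.778)(-0.551)) = -1.3290/1.4287 = -0.9302.

β = -0.930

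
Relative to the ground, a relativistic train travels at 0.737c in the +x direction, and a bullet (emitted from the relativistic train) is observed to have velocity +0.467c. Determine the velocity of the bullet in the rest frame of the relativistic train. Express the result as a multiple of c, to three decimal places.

Invert the composition law: u' = (u − v)/(1 − uv/c²).
u' = (0.467 − 0.737) / (1 − (0.467)(0.737)) = -0.2700/0.6558 = -0.4117.

-0.412c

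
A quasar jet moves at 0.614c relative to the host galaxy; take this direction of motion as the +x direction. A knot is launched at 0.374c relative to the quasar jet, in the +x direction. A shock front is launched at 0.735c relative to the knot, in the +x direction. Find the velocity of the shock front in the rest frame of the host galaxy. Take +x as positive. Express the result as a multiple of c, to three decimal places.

0.967c

Apply u = (u' + v)/(1 + u'v/c²) successively, working outward toward the host galaxy.
Start: velocity of the quasar jet relative to the host galaxy = 0.6140c.
Compose with the knot (u' = 0.374 in the quasar jet frame): u_1 = (0.374 + 0.614) / (1 + 0.374·0.614) = 0.9880/1.2296 = 0.8035.
Compose with the shock front (u' = 0.735 in the knot frame): u_2 = (0.735 + 0.803) / (1 + 0.735·0.803) = 1.5385/1.5906 = 0.9673.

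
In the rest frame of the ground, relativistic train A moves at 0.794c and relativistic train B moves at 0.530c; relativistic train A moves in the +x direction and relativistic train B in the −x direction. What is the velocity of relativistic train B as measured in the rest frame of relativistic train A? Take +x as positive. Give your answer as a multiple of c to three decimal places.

-0.932c

β_A = 0.794, β_B = -0.530.
Transform to A's frame with the inverse velocity-addition law: u' = (u − v)/(1 − uv/c²), taking u = β_B and v = β_A.
u' = (-0.530 − 0.794) / (1 − (0.794)(-0.530)) = -1.3240/1.4208 = -0.9319.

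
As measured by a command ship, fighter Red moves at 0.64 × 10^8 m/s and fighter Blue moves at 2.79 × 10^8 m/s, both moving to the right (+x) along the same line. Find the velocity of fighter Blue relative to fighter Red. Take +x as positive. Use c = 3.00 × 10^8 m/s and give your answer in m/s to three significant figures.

β_A = 0.213, β_B = 0.930 (dividing each by c = 3.00 × 10^8 m/s).
Transform to A's frame with the inverse velocity-addition law: u' = (u − v)/(1 − uv/c²), taking u = β_B and v = β_A.
u' = (0.930 − 0.213) / (1 − (0.213)(0.930)) = 0.7167/0.8016 = 0.8940.
u' = 0.8940 × 3.00 × 10^8 m/s.

+2.68 × 10^8 m/s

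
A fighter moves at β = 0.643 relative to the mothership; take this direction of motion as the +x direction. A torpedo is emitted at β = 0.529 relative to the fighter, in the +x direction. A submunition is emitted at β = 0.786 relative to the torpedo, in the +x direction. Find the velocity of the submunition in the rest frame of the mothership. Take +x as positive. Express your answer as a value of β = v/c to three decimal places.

Apply u = (u' + v)/(1 + u'v/c²) successively, working outward toward the mothership.
Start: velocity of the fighter relative to the mothership = 0.6430c.
Compose with the torpedo (u' = 0.529 in the fighter frame): u_1 = (0.529 + 0.643) / (1 + 0.529·0.643) = 1.1720/1.3401 = 0.8745.
Compose with the submunition (u' = 0.786 in the torpedo frame): u_2 = (0.786 + 0.875) / (1 + 0.786·0.875) = 1.6605/1.6874 = 0.9841.

β = 0.984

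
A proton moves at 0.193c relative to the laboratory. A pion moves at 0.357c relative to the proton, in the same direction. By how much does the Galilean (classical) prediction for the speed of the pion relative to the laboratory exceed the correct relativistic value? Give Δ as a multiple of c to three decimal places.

Galilean: u_cl = 0.357 + 0.193 = 0.5500.
Relativistic: u_rel = (0.357 + 0.193) / (1 + 0.357·0.193) = 0.5500/1.0689 = 0.5145.
Δ = 0.5500 − 0.5145 = 0.0355.

Δ = 0.035c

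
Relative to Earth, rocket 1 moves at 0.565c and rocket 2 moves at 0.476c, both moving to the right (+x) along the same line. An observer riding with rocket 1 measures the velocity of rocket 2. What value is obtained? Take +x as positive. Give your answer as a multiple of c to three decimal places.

β_A = 0.565, β_B = 0.476.
Transform to A's frame with the inverse velocity-addition law: u' = (u − v)/(1 − uv/c²), taking u = β_B and v = β_A.
u' = (0.476 − 0.565) / (1 − (0.565)(0.476)) = -0.0890/0.7311 = -0.1217.

-0.122c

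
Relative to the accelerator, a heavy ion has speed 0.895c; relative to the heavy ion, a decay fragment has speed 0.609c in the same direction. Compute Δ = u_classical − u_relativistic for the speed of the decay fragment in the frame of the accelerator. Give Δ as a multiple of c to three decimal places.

Galilean: u_cl = 0.609 + 0.895 = 1.5040.
Relativistic: u_rel = (0.609 + 0.895) / (1 + 0.609·0.895) = 1.5040/1.5451 = 0.9734.
Δ = 1.5040 − 0.9734 = 0.5306.
(The classical prediction exceeds c; the relativistic result does not.)

Δ = 0.531c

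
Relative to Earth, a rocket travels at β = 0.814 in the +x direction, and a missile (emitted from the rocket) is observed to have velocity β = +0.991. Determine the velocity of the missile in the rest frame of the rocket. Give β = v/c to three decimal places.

β = +0.916

Invert the composition law: u' = (u − v)/(1 − uv/c²).
u' = (0.991 − 0.814) / (1 − (0.991)(0.814)) = 0.1770/0.1933 = 0.9156.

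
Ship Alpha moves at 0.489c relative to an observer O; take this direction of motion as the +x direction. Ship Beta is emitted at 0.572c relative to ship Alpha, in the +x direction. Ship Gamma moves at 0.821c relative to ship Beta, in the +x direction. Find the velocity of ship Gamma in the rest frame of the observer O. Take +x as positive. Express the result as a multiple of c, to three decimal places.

Apply u = (u' + v)/(1 + u'v/c²) successively, working outward toward the observer O.
Start: velocity of ship Alpha relative to the observer O = 0.4890c.
Compose with ship Beta (u' = 0.572 in ship Alpha frame): u_1 = (0.572 + 0.489) / (1 + 0.572·0.489) = 1.0610/1.2797 = 0.8291.
Compose with ship Gamma (u' = 0.821 in ship Beta frame): u_2 = (0.821 + 0.829) / (1 + 0.821·0.829) = 1.6501/1.6807 = 0.9818.

0.982c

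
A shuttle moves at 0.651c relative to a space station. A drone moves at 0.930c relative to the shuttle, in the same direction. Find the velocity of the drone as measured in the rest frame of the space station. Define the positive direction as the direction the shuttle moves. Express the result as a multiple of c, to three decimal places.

0.985c

With v = 0.651 and u' = 0.930 (in units of c),
u = (u' + v)/(1 + u'v/c²):
u = (0.930 + 0.651) / (1 + 0.930·0.651) = 1.5810/1.6054 = 0.9848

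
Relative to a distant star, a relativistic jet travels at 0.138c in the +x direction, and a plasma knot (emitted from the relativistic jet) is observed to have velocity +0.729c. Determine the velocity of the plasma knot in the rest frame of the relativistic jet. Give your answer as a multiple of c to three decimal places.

+0.657c

Invert the composition law: u' = (u − v)/(1 − uv/c²).
u' = (0.729 − 0.138) / (1 − (0.729)(0.138)) = 0.5910/0.8994 = 0.6571.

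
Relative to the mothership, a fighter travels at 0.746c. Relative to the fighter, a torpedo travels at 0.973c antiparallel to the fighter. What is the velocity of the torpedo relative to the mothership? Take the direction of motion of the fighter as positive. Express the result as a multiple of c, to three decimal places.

-0.828c

With v = 0.746 and u' = -0.973 (in units of c),
u = (u' + v)/(1 + u'v/c²):
u = (-0.973 + 0.746) / (1 + (-0.973)·0.746) = -0.2270/0.2741 = -0.8280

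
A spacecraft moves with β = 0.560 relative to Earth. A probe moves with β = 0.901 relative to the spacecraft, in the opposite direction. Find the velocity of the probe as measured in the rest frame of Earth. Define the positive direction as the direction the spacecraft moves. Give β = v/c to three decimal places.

With v = 0.560 and u' = -0.901 (in units of c),
u = (u' + v)/(1 + u'v/c²):
u = (-0.901 + 0.560) / (1 + (-0.901)·0.560) = -0.3410/0.4954 = -0.6883
(Galilean addition would give -0.341c.)

β = -0.688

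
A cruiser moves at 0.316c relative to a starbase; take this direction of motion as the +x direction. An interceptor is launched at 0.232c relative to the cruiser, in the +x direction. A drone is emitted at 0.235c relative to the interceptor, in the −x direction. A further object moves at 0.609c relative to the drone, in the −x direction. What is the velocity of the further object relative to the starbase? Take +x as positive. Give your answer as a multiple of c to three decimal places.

-0.366c

Apply u = (u' + v)/(1 + u'v/c²) successively, working outward toward the starbase.
Start: velocity of the cruiser relative to the starbase = 0.3160c.
Compose with the interceptor (u' = 0.232 in the cruiser frame): u_1 = (0.232 + 0.316) / (1 + 0.232·0.316) = 0.5480/1.0733 = 0.5106.
Compose with the drone (u' = -0.235 in the interceptor frame): u_2 = (-0.235 + 0.511) / (1 + (-0.235)·0.511) = 0.2756/0.8800 = 0.3131.
Compose with the further object (u' = -0.609 in the drone frame): u_3 = (-0.609 + 0.313) / (1 + (-0.609)·0.313) = -0.2959/0.8093 = -0.3656.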